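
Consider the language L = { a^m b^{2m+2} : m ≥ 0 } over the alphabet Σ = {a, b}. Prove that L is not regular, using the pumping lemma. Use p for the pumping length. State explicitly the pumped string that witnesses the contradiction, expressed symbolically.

a^{p+k} b^{2p+2}

Suppose for contradiction that L is regular, and let p be the pumping length.
Choose w = a^p b^{2p+2}, which is in L with |w| = 3p+2 ≥ p.
The pumping lemma gives a decomposition w = xyz where |xy| ≤ p and |y| ≥ 1.
Because |xy| ≤ p and w begins with p copies of a, we have y = a^k with 1 ≤ k ≤ p.
Pump with i = 2: xy^2z = a^{p+k} b^{2p+2}. For this to lie in L we would need 2p+2 = 2(p+k)+2, which forces k = 0. But k ≥ 1, so xy^2z ∉ L.
This contradicts the pumping lemma, so L is not regular.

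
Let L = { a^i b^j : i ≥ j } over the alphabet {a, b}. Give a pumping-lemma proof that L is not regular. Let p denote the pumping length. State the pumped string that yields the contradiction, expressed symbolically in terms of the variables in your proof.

Suppose for contradiction that L is regular, and let p be the pumping length.
Choose w = a^p b^p ∈ L, with |w| = 2p ≥ p.
By the pumping lemma, w = xyz with |xy| ≤ p and y is nonempty.
Because |xy| ≤ p and w begins with p copies of a, we have y = a^k with 1 ≤ k ≤ p.
Consider xy^0z = xz = a^{p-k} b^p. Since k ≥ 1, the a-count p-k is less than p, so i ≥ j fails; thus xz ∉ L.
Contradiction. Therefore L is not regular.

a^{p-k} b^p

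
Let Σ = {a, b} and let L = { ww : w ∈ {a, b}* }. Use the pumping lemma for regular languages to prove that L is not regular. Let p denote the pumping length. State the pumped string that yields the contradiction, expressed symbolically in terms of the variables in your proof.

Toward a contradiction, assume L is regular with pumping length p.
Take w = a^p b^p a^p b^p = uu where u = a^pb^p; then w ∈ L and |w| = 4p ≥ p.
The pumping lemma gives a decomposition w = xyz where |xy| ≤ p and |y| ≥ 1.
The first p characters of w are a's, so xy (and hence y) consists only of a's. Write y = a^k, 1 ≤ k ≤ p.
Pump with i = 2: xy^2z = a^{p+k} b^p a^p b^p, of length 4p+k. Suppose this equals vv. The string starts with a and ends with b, so v does too; thus the boundary between the two copies of v is a b→a transition. There is exactly one such transition, at position 2p+k, so |v| = 2p+k and |vv| = 4p+2k ≠ 4p+k since k ≥ 1. So xy^2z ∉ L.
This contradicts the pumping lemma, so L is not regular.

a^{p+k} b^p a^p b^p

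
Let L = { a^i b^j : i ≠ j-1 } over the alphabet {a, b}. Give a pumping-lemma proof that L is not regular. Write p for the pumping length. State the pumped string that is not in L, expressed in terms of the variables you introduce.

a^{p+p!} b^{p+p!+1}

Assume L is regular; let p be its pumping constant.
Choose w = a^p b^{p+p!+1}. Since p ≠ (p+p!+1)-1 = p+p!, w ∈ L; and |w| ≥ p.
By the pumping lemma, w = xyz with |xy| ≤ p and y is nonempty.
Since the first p symbols of w are all a's and |xy| ≤ p, y lies entirely in the leading a-block: y = a^k for some k with 1 ≤ k ≤ p.
Since 1 ≤ k ≤ p, k divides p!; set t = 1 + p!/k. Then xy^t z has p + (p!/k)·k = p + p! copies of a. Now the a-count is p+p! and (b-count)-1 = (p+p!+1)-1 = p+p!, so i ≠ j-1 fails. So xy^t z = a^{p+p!} b^{p+p!+1} ∉ L.
This contradicts the pumping lemma, so L is not regular.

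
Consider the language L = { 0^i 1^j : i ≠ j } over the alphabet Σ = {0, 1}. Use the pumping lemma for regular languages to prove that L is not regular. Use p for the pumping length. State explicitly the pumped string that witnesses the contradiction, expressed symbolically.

0^{p+p!} 1^{p+p!}

Suppose for contradiction that L is regular, and let p be the pumping length.
Choose w = 0^p 1^{p+p!}. Since p ≠ p+p!, w ∈ L; and |w| ≥ p.
The pumping lemma gives a decomposition w = xyz where |xy| ≤ p and |y| ≥ 1.
The first p characters of w are 0's, so xy (and hence y) consists only of 0's. Write y = 0^k, 1 ≤ k ≤ p.
Since 1 ≤ k ≤ p, k divides p!; set t = 1 + p!/k. Then xy^t z has p + (p!/k)·k = p + p! copies of 0. Now the 0-count equals the 1-count, so i ≠ j fails. So xy^t z = 0^{p+p!} 1^{p+p!} ∉ L.
This contradicts the pumping lemma, so L is not regular.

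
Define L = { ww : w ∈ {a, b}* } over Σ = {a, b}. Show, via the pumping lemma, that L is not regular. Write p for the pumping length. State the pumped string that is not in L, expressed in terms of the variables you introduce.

a^{p+k} b^p a^p b^p

Toward a contradiction, assume L is regular with pumping length p.
Take w = a^p b^p a^p b^p = uu where u = a^pb^p; then w ∈ L and |w| = 4p ≥ p.
By the pumping lemma, w = xyz with |xy| ≤ p and |y| ≥ 1.
The first p characters of w are a's, so xy (and hence y) consists only of a's. Write y = a^k, 1 ≤ k ≤ p.
Pump with i = 2: xy^2z = a^{p+k} b^p a^p b^p, of length 4p+k. Suppose this equals vv. The string starts with a and ends with b, so v does too; thus the boundary between the two copies of v is a b→a transition. There is exactly one such transition, at position 2p+k, so |v| = 2p+k and |vv| = 4p+2k ≠ 4p+k since k ≥ 1. So xy^2z ∉ L.
This contradicts the pumping lemma, so L is not regular.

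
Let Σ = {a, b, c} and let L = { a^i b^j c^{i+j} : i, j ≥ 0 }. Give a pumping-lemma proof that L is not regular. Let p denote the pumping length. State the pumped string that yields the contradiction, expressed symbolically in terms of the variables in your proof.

Toward a contradiction, assume L is regular with pumping length p.
Take w = a^p b^p c^{2p} ∈ L (with i=j=p, i+j=2p), |w| = 4p ≥ p.
The pumping lemma gives a decomposition w = xyz where |xy| ≤ p and y is nonempty.
Because |xy| ≤ p and w begins with p copies of a, we have y = a^k with 1 ≤ k ≤ p.
Consider xy^2z = a^{p+k} b^p c^{2p}. Now the a- and b-counts sum to 2p+k, but the c-count is 2p ≠ 2p+k. So xy^2z ∉ L.
Contradiction. Therefore L is not regular.

a^{p+k} b^p c^{2p}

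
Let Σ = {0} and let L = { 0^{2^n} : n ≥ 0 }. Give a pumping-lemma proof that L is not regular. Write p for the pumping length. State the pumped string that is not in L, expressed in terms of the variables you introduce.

Assume L is regular. Let p be the pumping length given by the pumping lemma.
Take w = 0^{2^p} ∈ L with |w| = 2^p ≥ p.
By the pumping lemma, w = xyz with |xy| ≤ p and y is nonempty.
Then y = 0^k for some k with 1 ≤ k ≤ p.
Pump with i = 2: xy^2z = 0^{2^p+k}. Since 1 ≤ k ≤ p < 2^p, we have 2^p < 2^p+k < 2^{p+1}, so 2^p+k is not a power of 2. So xy^2z ∉ L.
Contradiction. Therefore L is not regular.

0^{2^p+k}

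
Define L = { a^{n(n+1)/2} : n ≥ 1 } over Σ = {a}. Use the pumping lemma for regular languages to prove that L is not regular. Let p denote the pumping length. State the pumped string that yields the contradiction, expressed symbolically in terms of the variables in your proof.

Suppose for contradiction that L is regular, and let p be the pumping length.
Take w = a^{p(p+1)/2} ∈ L with |w| = p(p+1)/2 ≥ p.
Write w = xyz as guaranteed by the lemma, with |xy| ≤ p and |y| ≥ 1.
Then y = a^k for some k with 1 ≤ k ≤ p.
Pump with i = 2: xy^2z = a^{p(p+1)/2+k}. Since 1 ≤ k ≤ p, p(p+1)/2 < p(p+1)/2+k ≤ p(p+1)/2+p < (p+1)(p+2)/2, so p(p+1)/2+k is strictly between consecutive triangular numbers. So xy^2z ∉ L.
Contradiction. Therefore L is not regular.

a^{p(p+1)/2+k}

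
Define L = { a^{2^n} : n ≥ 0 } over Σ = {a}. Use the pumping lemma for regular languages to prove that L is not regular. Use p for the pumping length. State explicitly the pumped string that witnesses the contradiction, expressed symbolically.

Toward a contradiction, assume L is regular with pumping length p.
Take w = a^{2^p} ∈ L with |w| = 2^p ≥ p.
Write w = xyz as guaranteed by the lemma, with |xy| ≤ p and |y| > 0.
Then y = a^k for some k with 1 ≤ k ≤ p.
Pump with i = 2: xy^2z = a^{2^p+k}. Since 1 ≤ k ≤ p < 2^p, we have 2^p < 2^p+k < 2^{p+1}, so 2^p+k is not a power of 2. So xy^2z ∉ L.
This contradicts the pumping lemma, so L is not regular.

a^{2^p+k}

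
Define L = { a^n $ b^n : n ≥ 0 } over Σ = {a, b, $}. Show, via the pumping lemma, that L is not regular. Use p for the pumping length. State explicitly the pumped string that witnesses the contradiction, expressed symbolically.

Toward a contradiction, assume L is regular with pumping length p.
Take w = a^p $ b^p ∈ L with |w| = 2p+1 ≥ p.
By the pumping lemma, w = xyz with |xy| ≤ p and y is nonempty.
Because |xy| ≤ p and w begins with p copies of a, we have y = a^k with 1 ≤ k ≤ p.
Pump with i = 2: xy^2z = a^{p+k} $ b^p, which would require p+k = p. But k ≥ 1, so xy^2z ∉ L.
This is a contradiction; hence L is not regular.

a^{p+k} $ b^p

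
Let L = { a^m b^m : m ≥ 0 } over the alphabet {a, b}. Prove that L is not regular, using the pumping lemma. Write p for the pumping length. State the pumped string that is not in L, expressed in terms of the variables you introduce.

Toward a contradiction, assume L is regular with pumping length p.
Let w = a^p b^p ∈ L; note |w| = 2p ≥ p.
By the pumping lemma, w = xyz with |xy| ≤ p and |y| > 0.
Because |xy| ≤ p and w begins with p copies of a, we have y = a^k with 1 ≤ k ≤ p.
Pump with i = 2: xy^2z = a^{p+k} b^p. For this to lie in L we would need p = p+k, which forces k = 0. But k ≥ 1, so xy^2z ∉ L.
Contradiction. Therefore L is not regular.

a^{p+k} b^p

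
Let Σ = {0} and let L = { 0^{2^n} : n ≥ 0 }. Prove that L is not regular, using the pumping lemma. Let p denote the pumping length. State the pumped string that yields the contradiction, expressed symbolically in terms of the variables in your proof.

Suppose for contradiction that L is regular, and let p be the pumping length.
Take w = 0^{2^p} ∈ L with |w| = 2^p ≥ p.
By the pumping lemma, w = xyz with |xy| ≤ p and |y| ≥ 1.
Then y = 0^k for some k with 1 ≤ k ≤ p.
Pump with i = 2: xy^2z = 0^{2^p+k}. Since 1 ≤ k ≤ p < 2^p, we have 2^p < 2^p+k < 2^{p+1}, so 2^p+k is not a power of 2. So xy^2z ∉ L.
Contradiction. Therefore L is not regular.

0^{2^p+k}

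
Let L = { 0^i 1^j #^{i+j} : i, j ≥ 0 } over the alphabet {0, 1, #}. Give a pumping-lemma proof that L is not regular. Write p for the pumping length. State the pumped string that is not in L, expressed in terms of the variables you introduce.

0^{p+k} 1^p #^{2p}

Assume L is regular; let p be its pumping constant.
Take w = 0^p 1^p #^{2p} ∈ L (with i=j=p, i+j=2p), |w| = 4p ≥ p.
The pumping lemma gives a decomposition w = xyz where |xy| ≤ p and |y| ≥ 1.
Since the first p symbols of w are all 0's and |xy| ≤ p, y lies entirely in the leading 0-block: y = 0^k for some k with 1 ≤ k ≤ p.
Consider xy^2z = 0^{p+k} 1^p #^{2p}. Now the 0- and 1-counts sum to 2p+k, but the #-count is 2p ≠ 2p+k. So xy^2z ∉ L.
This contradicts the pumping lemma, so L is not regular.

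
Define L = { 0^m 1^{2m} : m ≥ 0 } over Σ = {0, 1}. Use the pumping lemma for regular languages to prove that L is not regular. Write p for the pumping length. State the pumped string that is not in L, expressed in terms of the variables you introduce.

Assume L is regular; let p be its pumping constant.
Take w = 0^p 1^{2p}. Then w ∈ L and |w| = 3p ≥ p.
By the pumping lemma, w = xyz with |xy| ≤ p and |y| ≥ 1.
The first p characters of w are 0's, so xy (and hence y) consists only of 0's. Write y = 0^k, 1 ≤ k ≤ p.
Pump with i = 2: xy^2z = 0^{p+k} 1^{2p}. For this to lie in L we would need 2p = 2(p+k), which forces k = 0. But k ≥ 1, so xy^2z ∉ L.
Contradiction. Therefore L is not regular.

0^{p+k} 1^{2p}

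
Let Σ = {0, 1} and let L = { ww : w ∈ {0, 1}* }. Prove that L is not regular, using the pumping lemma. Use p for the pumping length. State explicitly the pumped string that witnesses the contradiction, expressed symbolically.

Suppose for contradiction that L is regular, and let p be the pumping length.
Take w = 0^p 1^p 0^p 1^p = uu where u = 0^p1^p; then w ∈ L and |w| = 4p ≥ p.
Write w = xyz as guaranteed by the lemma, with |xy| ≤ p and y is nonempty.
The first p characters of w are 0's, so xy (and hence y) consists only of 0's. Write y = 0^k, 1 ≤ k ≤ p.
Pump with i = 2: xy^2z = 0^{p+k} 1^p 0^p 1^p, of length 4p+k. Suppose this equals vv. The string starts with 0 and ends with 1, so v does too; thus the boundary between the two copies of v is a 1→0 transition. There is exactly one such transition, at position 2p+k, so |v| = 2p+k and |vv| = 4p+2k ≠ 4p+k since k ≥ 1. So xy^2z ∉ L.
This contradicts the pumping lemma, so L is not regular.

0^{p+k} 1^p 0^p 1^p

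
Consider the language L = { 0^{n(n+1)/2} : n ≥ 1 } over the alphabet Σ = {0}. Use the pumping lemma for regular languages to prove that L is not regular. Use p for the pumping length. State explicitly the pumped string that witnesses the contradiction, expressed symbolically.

0^{p(p+1)/2+k}

Suppose for contradiction that L is regular, and let p be the pumping length.
Take w = 0^{p(p+1)/2} ∈ L with |w| = p(p+1)/2 ≥ p.
The pumping lemma gives a decomposition w = xyz where |xy| ≤ p and |y| ≥ 1.
Then y = 0^k for some k with 1 ≤ k ≤ p.
Pump with i = 2: xy^2z = 0^{p(p+1)/2+k}. Since 1 ≤ k ≤ p, p(p+1)/2 < p(p+1)/2+k ≤ p(p+1)/2+p < (p+1)(p+2)/2, so p(p+1)/2+k is strictly between consecutive triangular numbers. So xy^2z ∉ L.
Contradiction. Therefore L is not regular.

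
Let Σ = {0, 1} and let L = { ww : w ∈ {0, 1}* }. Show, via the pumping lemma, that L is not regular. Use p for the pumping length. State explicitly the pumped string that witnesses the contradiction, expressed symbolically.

0^{p+k} 1^p 0^p 1^p

Assume L is regular; let p be its pumping constant.
Take w = 0^p 1^p 0^p 1^p = uu where u = 0^p1^p; then w ∈ L and |w| = 4p ≥ p.
The pumping lemma gives a decomposition w = xyz where |xy| ≤ p and |y| ≥ 1.
Since the first p symbols of w are all 0's and |xy| ≤ p, y lies entirely in the leading 0-block: y = 0^k for some k with 1 ≤ k ≤ p.
Pump with i = 2: xy^2z = 0^{p+k} 1^p 0^p 1^p, of length 4p+k. Suppose this equals vv. The string starts with 0 and ends with 1, so v does too; thus the boundary between the two copies of v is a 1→0 transition. There is exactly one such transition, at position 2p+k, so |v| = 2p+k and |vv| = 4p+2k ≠ 4p+k since k ≥ 1. So xy^2z ∉ L.
This contradicts the pumping lemma, so L is not regular.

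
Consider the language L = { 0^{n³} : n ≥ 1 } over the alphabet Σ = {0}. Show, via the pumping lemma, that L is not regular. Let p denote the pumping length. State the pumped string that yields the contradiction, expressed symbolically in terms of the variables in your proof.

0^{p³+k}

Toward a contradiction, assume L is regular with pumping length p.
Take w = 0^{p³} ∈ L with |w| = p³ ≥ p.
By the pumping lemma, w = xyz with |xy| ≤ p and |y| ≥ 1.
Then y = 0^k for some k with 1 ≤ k ≤ p.
Pump with i = 2: xy^2z = 0^{p³+k}. Since 1 ≤ k ≤ p, p³ < p³+k ≤ p³+p < p³+3p²+3p+1 = (p+1)³, so p³+k is not a perfect cube. So xy^2z ∉ L.
This is a contradiction; hence L is not regular.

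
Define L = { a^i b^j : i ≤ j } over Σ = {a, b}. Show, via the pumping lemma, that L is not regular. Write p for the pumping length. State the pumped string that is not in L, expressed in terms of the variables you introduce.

Assume L is regular. Let p be the pumping length given by the pumping lemma.
Choose w = a^p b^p ∈ L, with |w| = 2p ≥ p.
The pumping lemma gives a decomposition w = xyz where |xy| ≤ p and |y| ≥ 1.
The first p characters of w are a's, so xy (and hence y) consists only of a's. Write y = a^k, 1 ≤ k ≤ p.
Consider xy^2z = a^{p+k} b^p. Since k ≥ 1, the a-count p+k exceeds the b-count p, so i ≤ j fails; thus xy^2z ∉ L.
This contradicts the pumping lemma, so L is not regular.

a^{p+k} b^p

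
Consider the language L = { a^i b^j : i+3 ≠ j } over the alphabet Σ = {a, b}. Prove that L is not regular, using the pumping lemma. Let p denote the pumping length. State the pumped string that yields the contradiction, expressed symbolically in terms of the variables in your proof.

Assume L is regular; let p be its pumping constant.
Choose w = a^p b^{p+p!+3}. Since p ≠ (p+p!+3)-3 = p+p!, w ∈ L; and |w| ≥ p.
The pumping lemma gives a decomposition w = xyz where |xy| ≤ p and y is nonempty.
The first p characters of w are a's, so xy (and hence y) consists only of a's. Write y = a^k, 1 ≤ k ≤ p.
Since 1 ≤ k ≤ p, k divides p!; set t = 1 + p!/k. Then xy^t z has p + (p!/k)·k = p + p! copies of a. Now the a-count is p+p! and (b-count)-3 = (p+p!+3)-3 = p+p!, so i+3 ≠ j fails. So xy^t z = a^{p+p!} b^{p+p!+3} ∉ L.
Contradiction. Therefore L is not regular.

a^{p+p!} b^{p+p!+3}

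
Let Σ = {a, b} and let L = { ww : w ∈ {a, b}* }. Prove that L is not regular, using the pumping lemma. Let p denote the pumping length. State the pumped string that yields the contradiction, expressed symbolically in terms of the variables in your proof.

Assume L is regular; let p be its pumping constant.
Take w = a^p b^p a^p b^p = uu where u = a^pb^p; then w ∈ L and |w| = 4p ≥ p.
Write w = xyz as guaranteed by the lemma, with |xy| ≤ p and |y| > 0.
Since the first p symbols of w are all a's and |xy| ≤ p, y lies entirely in the leading a-block: y = a^k for some k with 1 ≤ k ≤ p.
Pump with i = 2: xy^2z = a^{p+k} b^p a^p b^p, of length 4p+k. Suppose this equals vv. The string starts with a and ends with b, so v does too; thus the boundary between the two copies of v is a b→a transition. There is exactly one such transition, at position 2p+k, so |v| = 2p+k and |vv| = 4p+2k ≠ 4p+k since k ≥ 1. So xy^2z ∉ L.
Contradiction. Therefore L is not regular.

a^{p+k} b^p a^p b^p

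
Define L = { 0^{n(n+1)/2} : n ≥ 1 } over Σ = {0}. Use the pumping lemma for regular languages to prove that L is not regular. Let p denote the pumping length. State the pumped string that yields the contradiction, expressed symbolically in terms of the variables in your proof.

0^{p(p+1)/2+k}

Assume L is regular; let p be its pumping constant.
Take w = 0^{p(p+1)/2} ∈ L with |w| = p(p+1)/2 ≥ p.
Write w = xyz as guaranteed by the lemma, with |xy| ≤ p and |y| ≥ 1.
Then y = 0^k for some k with 1 ≤ k ≤ p.
Pump with i = 2: xy^2z = 0^{p(p+1)/2+k}. Since 1 ≤ k ≤ p, p(p+1)/2 < p(p+1)/2+k ≤ p(p+1)/2+p < (p+1)(p+2)/2, so p(p+1)/2+k is strictly between consecutive triangular numbers. So xy^2z ∉ L.
Contradiction. Therefore L is not regular.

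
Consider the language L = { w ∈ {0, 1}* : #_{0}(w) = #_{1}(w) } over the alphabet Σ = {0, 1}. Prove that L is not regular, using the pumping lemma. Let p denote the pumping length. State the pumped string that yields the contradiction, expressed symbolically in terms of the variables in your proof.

Assume L is regular. Let p be the pumping length given by the pumping lemma.
Choose w = 0^p 1^p ∈ L with |w| = 2p ≥ p.
The pumping lemma gives a decomposition w = xyz where |xy| ≤ p and y is nonempty.
Since the first p symbols of w are all 0's and |xy| ≤ p, y lies entirely in the leading 0-block: y = 0^k for some k with 1 ≤ k ≤ p.
Pump with i = 2: xy^2z = 0^{p+k} 1^p has p+k occurrences of 0 but only p of 1. Since k ≥ 1 the counts differ, so xy^2z ∉ L.
Contradiction. Therefore L is not regular.

0^{p+k} 1^p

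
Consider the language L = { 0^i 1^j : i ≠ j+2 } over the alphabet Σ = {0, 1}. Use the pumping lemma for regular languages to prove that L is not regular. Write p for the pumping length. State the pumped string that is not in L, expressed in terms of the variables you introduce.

Assume L is regular; let p be its pumping constant.
Choose w = 0^p 1^{p+p!-2}. Since p ≠ (p+p!-2)+2 = p+p!, w ∈ L; and |w| ≥ p.
The pumping lemma gives a decomposition w = xyz where |xy| ≤ p and |y| > 0.
Since the first p symbols of w are all 0's and |xy| ≤ p, y lies entirely in the leading 0-block: y = 0^k for some k with 1 ≤ k ≤ p.
Since 1 ≤ k ≤ p, k divides p!; set t = 1 + p!/k. Then xy^t z has p + (p!/k)·k = p + p! copies of 0. Now the 0-count is p+p! and (1-count)+2 = (p+p!-2)+2 = p+p!, so i ≠ j+2 fails. So xy^t z = 0^{p+p!} 1^{p+p!-2} ∉ L.
This contradicts the pumping lemma, so L is not regular.

0^{p+p!} 1^{p+p!-2}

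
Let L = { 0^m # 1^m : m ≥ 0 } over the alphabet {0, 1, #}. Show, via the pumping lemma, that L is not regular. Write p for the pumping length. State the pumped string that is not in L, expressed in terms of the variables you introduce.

0^{p+k} # 1^p

Toward a contradiction, assume L is regular with pumping length p.
Take w = 0^p # 1^p ∈ L with |w| = 2p+1 ≥ p.
Write w = xyz as guaranteed by the lemma, with |xy| ≤ p and |y| ≥ 1.
Because |xy| ≤ p and w begins with p copies of 0, we have y = 0^k with 1 ≤ k ≤ p.
Pump with i = 2: xy^2z = 0^{p+k} # 1^p, which would require p+k = p. But k ≥ 1, so xy^2z ∉ L.
This is a contradiction; hence L is not regular.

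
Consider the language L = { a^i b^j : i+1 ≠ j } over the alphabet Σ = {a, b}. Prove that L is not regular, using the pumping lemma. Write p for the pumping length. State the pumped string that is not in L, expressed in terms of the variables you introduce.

Assume L is regular. Let p be the pumping length given by the pumping lemma.
Choose w = a^p b^{p+p!+1}. Since p ≠ (p+p!+1)-1 = p+p!, w ∈ L; and |w| ≥ p.
The pumping lemma gives a decomposition w = xyz where |xy| ≤ p and y is nonempty.
The first p characters of w are a's, so xy (and hence y) consists only of a's. Write y = a^k, 1 ≤ k ≤ p.
Since 1 ≤ k ≤ p, k divides p!; set t = 1 + p!/k. Then xy^t z has p + (p!/k)·k = p + p! copies of a. Now the a-count is p+p! and (b-count)-1 = (p+p!+1)-1 = p+p!, so i+1 ≠ j fails. So xy^t z = a^{p+p!} b^{p+p!+1} ∉ L.
This contradicts the pumping lemma, so L is not regular.

a^{p+p!} b^{p+p!+1}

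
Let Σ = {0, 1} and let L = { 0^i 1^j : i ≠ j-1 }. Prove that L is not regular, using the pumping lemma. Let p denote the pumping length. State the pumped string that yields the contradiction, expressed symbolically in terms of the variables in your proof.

0^{p+p!} 1^{p+p!+1}

Assume L is regular; let p be its pumping constant.
Choose w = 0^p 1^{p+p!+1}. Since p ≠ (p+p!+1)-1 = p+p!, w ∈ L; and |w| ≥ p.
By the pumping lemma, w = xyz with |xy| ≤ p and y is nonempty.
Since the first p symbols of w are all 0's and |xy| ≤ p, y lies entirely in the leading 0-block: y = 0^k for some k with 1 ≤ k ≤ p.
Since 1 ≤ k ≤ p, k divides p!; set t = 1 + p!/k. Then xy^t z has p + (p!/k)·k = p + p! copies of 0. Now the 0-count is p+p! and (1-count)-1 = (p+p!+1)-1 = p+p!, so i ≠ j-1 fails. So xy^t z = 0^{p+p!} 1^{p+p!+1} ∉ L.
Contradiction. Therefore L is not regular.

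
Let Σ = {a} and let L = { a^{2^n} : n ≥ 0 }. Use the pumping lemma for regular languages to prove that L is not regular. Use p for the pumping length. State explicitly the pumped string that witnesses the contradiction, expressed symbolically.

Suppose for contradiction that L is regular, and let p be the pumping length.
Take w = a^{2^p} ∈ L with |w| = 2^p ≥ p.
Write w = xyz as guaranteed by the lemma, with |xy| ≤ p and |y| ≥ 1.
Then y = a^k for some k with 1 ≤ k ≤ p.
Pump with i = 2: xy^2z = a^{2^p+k}. Since 1 ≤ k ≤ p < 2^p, we have 2^p < 2^p+k < 2^{p+1}, so 2^p+k is not a power of 2. So xy^2z ∉ L.
This is a contradiction; hence L is not regular.

a^{2^p+k}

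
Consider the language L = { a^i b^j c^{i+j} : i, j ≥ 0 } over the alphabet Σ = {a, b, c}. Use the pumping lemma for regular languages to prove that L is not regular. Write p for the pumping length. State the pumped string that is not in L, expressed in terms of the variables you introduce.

a^{p+k} b^p c^{2p}

Assume L is regular; let p be its pumping constant.
Take w = a^p b^p c^{2p} ∈ L (with i=j=p, i+j=2p), |w| = 4p ≥ p.
Write w = xyz as guaranteed by the lemma, with |xy| ≤ p and |y| > 0.
The first p characters of w are a's, so xy (and hence y) consists only of a's. Write y = a^k, 1 ≤ k ≤ p.
Consider xy^2z = a^{p+k} b^p c^{2p}. Now the a- and b-counts sum to 2p+k, but the c-count is 2p ≠ 2p+k. So xy^2z ∉ L.
This is a contradiction; hence L is not regular.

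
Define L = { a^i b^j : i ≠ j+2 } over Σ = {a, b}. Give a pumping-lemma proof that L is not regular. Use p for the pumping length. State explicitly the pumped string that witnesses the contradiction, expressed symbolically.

Suppose for contradiction that L is regular, and let p be the pumping length.
Choose w = a^p b^{p+p!-2}. Since p ≠ (p+p!-2)+2 = p+p!, w ∈ L; and |w| ≥ p.
By the pumping lemma, w = xyz with |xy| ≤ p and |y| ≥ 1.
The first p characters of w are a's, so xy (and hence y) consists only of a's. Write y = a^k, 1 ≤ k ≤ p.
Since 1 ≤ k ≤ p, k divides p!; set t = 1 + p!/k. Then xy^t z has p + (p!/k)·k = p + p! copies of a. Now the a-count is p+p! and (b-count)+2 = (p+p!-2)+2 = p+p!, so i ≠ j+2 fails. So xy^t z = a^{p+p!} b^{p+p!-2} ∉ L.
This is a contradiction; hence L is not regular.

a^{p+p!} b^{p+p!-2}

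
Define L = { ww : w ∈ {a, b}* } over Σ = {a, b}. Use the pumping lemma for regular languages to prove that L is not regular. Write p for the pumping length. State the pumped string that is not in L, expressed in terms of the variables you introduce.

a^{p+k} b^p a^p b^p

Assume L is regular. Let p be the pumping length given by the pumping lemma.
Take w = a^p b^p a^p b^p = uu where u = a^pb^p; then w ∈ L and |w| = 4p ≥ p.
By the pumping lemma, w = xyz with |xy| ≤ p and y is nonempty.
Since the first p symbols of w are all a's and |xy| ≤ p, y lies entirely in the leading a-block: y = a^k for some k with 1 ≤ k ≤ p.
Pump with i = 2: xy^2z = a^{p+k} b^p a^p b^p, of length 4p+k. Suppose this equals vv. The string starts with a and ends with b, so v does too; thus the boundary between the two copies of v is a b→a transition. There is exactly one such transition, at position 2p+k, so |v| = 2p+k and |vv| = 4p+2k ≠ 4p+k since k ≥ 1. So xy^2z ∉ L.
This is a contradiction; hence L is not regular.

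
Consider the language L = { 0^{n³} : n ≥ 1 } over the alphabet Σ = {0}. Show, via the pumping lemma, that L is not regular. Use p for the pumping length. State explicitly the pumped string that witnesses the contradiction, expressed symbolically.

0^{p³+k}

Assume L is regular. Let p be the pumping length given by the pumping lemma.
Take w = 0^{p³} ∈ L with |w| = p³ ≥ p.
By the pumping lemma, w = xyz with |xy| ≤ p and |y| > 0.
Then y = 0^k for some k with 1 ≤ k ≤ p.
Pump with i = 2: xy^2z = 0^{p³+k}. Since 1 ≤ k ≤ p, p³ < p³+k ≤ p³+p < p³+3p²+3p+1 = (p+1)³, so p³+k is not a perfect cube. So xy^2z ∉ L.
This is a contradiction; hence L is not regular.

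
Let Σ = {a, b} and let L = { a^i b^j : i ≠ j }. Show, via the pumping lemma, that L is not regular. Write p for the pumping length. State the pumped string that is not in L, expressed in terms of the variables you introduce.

a^{p+p!} b^{p+p!}

Toward a contradiction, assume L is regular with pumping length p.
Choose w = a^p b^{p+p!}. Since p ≠ p+p!, w ∈ L; and |w| ≥ p.
By the pumping lemma, w = xyz with |xy| ≤ p and |y| ≥ 1.
Because |xy| ≤ p and w begins with p copies of a, we have y = a^k with 1 ≤ k ≤ p.
Since 1 ≤ k ≤ p, k divides p!; set t = 1 + p!/k. Then xy^t z has p + (p!/k)·k = p + p! copies of a. Now the a-count equals the b-count, so i ≠ j fails. So xy^t z = a^{p+p!} b^{p+p!} ∉ L.
Contradiction. Therefore L is not regular.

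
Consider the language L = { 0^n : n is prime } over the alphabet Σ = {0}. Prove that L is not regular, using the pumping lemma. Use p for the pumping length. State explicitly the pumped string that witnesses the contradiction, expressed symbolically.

0^{q(1+k)}

Toward a contradiction, assume L is regular with pumping length p.
Let q be a prime with q ≥ p+2 (infinitely many primes exist), and take w = 0^q ∈ L with |w| = q ≥ p.
The pumping lemma gives a decomposition w = xyz where |xy| ≤ p and |y| ≥ 1.
Then y = 0^k for some k with 1 ≤ k ≤ p.
Since 1 ≤ k ≤ p, |xz| = q-k. Pump with i = q+1: |xy^{q+1}z| = (q-k)+(q+1)k = q+qk = q(1+k), which is composite (both factors ≥ 2). So xy^{q+1}z = 0^{q(1+k)} ∉ L.
This is a contradiction; hence L is not regular.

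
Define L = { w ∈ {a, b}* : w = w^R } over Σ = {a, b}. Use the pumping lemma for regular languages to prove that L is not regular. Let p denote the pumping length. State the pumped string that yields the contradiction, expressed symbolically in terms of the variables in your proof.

a^{p+k} b a^p

Assume L is regular; let p be its pumping constant.
Take w = a^p b a^p, a palindrome of length 2p+1 ≥ p.
Write w = xyz as guaranteed by the lemma, with |xy| ≤ p and |y| ≥ 1.
The first p characters of w are a's, so xy (and hence y) consists only of a's. Write y = a^k, 1 ≤ k ≤ p.
Pump with i = 2: xy^2z = a^{p+k} b a^p. Its reverse is a^p b a^{p+k}, which differs from xy^2z since k ≥ 1. So xy^2z is not a palindrome and xy^2z ∉ L.
This is a contradiction; hence L is not regular.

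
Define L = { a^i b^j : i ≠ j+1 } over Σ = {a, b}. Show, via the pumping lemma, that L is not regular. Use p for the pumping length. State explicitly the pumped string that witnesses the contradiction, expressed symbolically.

a^{p+p!} b^{p+p!-1}

Suppose for contradiction that L is regular, and let p be the pumping length.
Choose w = a^p b^{p+p!-1}. Since p ≠ (p+p!-1)+1 = p+p!, w ∈ L; and |w| ≥ p.
Write w = xyz as guaranteed by the lemma, with |xy| ≤ p and y is nonempty.
Since the first p symbols of w are all a's and |xy| ≤ p, y lies entirely in the leading a-block: y = a^k for some k with 1 ≤ k ≤ p.
Since 1 ≤ k ≤ p, k divides p!; set t = 1 + p!/k. Then xy^t z has p + (p!/k)·k = p + p! copies of a. Now the a-count is p+p! and (b-count)+1 = (p+p!-1)+1 = p+p!, so i ≠ j+1 fails. So xy^t z = a^{p+p!} b^{p+p!-1} ∉ L.
This contradicts the pumping lemma, so L is not regular.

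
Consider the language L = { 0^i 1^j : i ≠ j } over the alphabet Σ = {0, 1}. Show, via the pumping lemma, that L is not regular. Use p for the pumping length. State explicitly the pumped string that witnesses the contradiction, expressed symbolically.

0^{p+p!} 1^{p+p!}

Assume L is regular. Let p be the pumping length given by the pumping lemma.
Choose w = 0^p 1^{p+p!}. Since p ≠ p+p!, w ∈ L; and |w| ≥ p.
By the pumping lemma, w = xyz with |xy| ≤ p and y is nonempty.
The first p characters of w are 0's, so xy (and hence y) consists only of 0's. Write y = 0^k, 1 ≤ k ≤ p.
Since 1 ≤ k ≤ p, k divides p!; set t = 1 + p!/k. Then xy^t z has p + (p!/k)·k = p + p! copies of 0. Now the 0-count equals the 1-count, so i ≠ j fails. So xy^t z = 0^{p+p!} 1^{p+p!} ∉ L.
This contradicts the pumping lemma, so L is not regular.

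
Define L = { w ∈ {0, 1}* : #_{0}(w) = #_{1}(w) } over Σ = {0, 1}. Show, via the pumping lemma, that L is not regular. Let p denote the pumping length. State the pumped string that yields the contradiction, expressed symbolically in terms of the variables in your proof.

Assume L is regular. Let p be the pumping length given by the pumping lemma.
Choose w = 0^p 1^p ∈ L with |w| = 2p ≥ p.
By the pumping lemma, w = xyz with |xy| ≤ p and y is nonempty.
Since the first p symbols of w are all 0's and |xy| ≤ p, y lies entirely in the leading 0-block: y = 0^k for some k with 1 ≤ k ≤ p.
Pump with i = 2: xy^2z = 0^{p+k} 1^p has p+k occurrences of 0 but only p of 1. Since k ≥ 1 the counts differ, so xy^2z ∉ L.
This is a contradiction; hence L is not regular.

0^{p+k} 1^p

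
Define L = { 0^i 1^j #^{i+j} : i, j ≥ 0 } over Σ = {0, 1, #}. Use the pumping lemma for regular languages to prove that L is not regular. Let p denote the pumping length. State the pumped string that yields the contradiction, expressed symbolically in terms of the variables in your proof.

Toward a contradiction, assume L is regular with pumping length p.
Take w = 0^p 1^p #^{2p} ∈ L (with i=j=p, i+j=2p), |w| = 4p ≥ p.
The pumping lemma gives a decomposition w = xyz where |xy| ≤ p and |y| ≥ 1.
Since the first p symbols of w are all 0's and |xy| ≤ p, y lies entirely in the leading 0-block: y = 0^k for some k with 1 ≤ k ≤ p.
Consider xy^2z = 0^{p+k} 1^p #^{2p}. Now the 0- and 1-counts sum to 2p+k, but the #-count is 2p ≠ 2p+k. So xy^2z ∉ L.
This is a contradiction; hence L is not regular.

0^{p+k} 1^p #^{2p}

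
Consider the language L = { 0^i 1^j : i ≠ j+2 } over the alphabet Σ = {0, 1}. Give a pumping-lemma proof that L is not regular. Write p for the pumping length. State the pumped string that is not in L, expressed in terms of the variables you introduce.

Assume L is regular; let p be its pumping constant.
Choose w = 0^p 1^{p+p!-2}. Since p ≠ (p+p!-2)+2 = p+p!, w ∈ L; and |w| ≥ p.
By the pumping lemma, w = xyz with |xy| ≤ p and |y| > 0.
Because |xy| ≤ p and w begins with p copies of 0, we have y = 0^k with 1 ≤ k ≤ p.
Since 1 ≤ k ≤ p, k divides p!; set t = 1 + p!/k. Then xy^t z has p + (p!/k)·k = p + p! copies of 0. Now the 0-count is p+p! and (1-count)+2 = (p+p!-2)+2 = p+p!, so i ≠ j+2 fails. So xy^t z = 0^{p+p!} 1^{p+p!-2} ∉ L.
This is a contradiction; hence L is not regular.

0^{p+p!} 1^{p+p!-2}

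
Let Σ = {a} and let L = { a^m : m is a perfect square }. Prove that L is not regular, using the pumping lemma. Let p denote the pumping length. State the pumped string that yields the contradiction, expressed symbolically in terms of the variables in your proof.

a^{p²+k}

Assume L is regular; let p be its pumping constant.
Take w = a^{p²} ∈ L with |w| = p² ≥ p.
The pumping lemma gives a decomposition w = xyz where |xy| ≤ p and y is nonempty.
Then y = a^k for some k with 1 ≤ k ≤ p.
Pump with i = 2: xy^2z = a^{p²+k}. Since 1 ≤ k ≤ p, p² < p²+k ≤ p²+p < (p+1)², so p²+k lies strictly between consecutive squares and is not a perfect square. So xy^2z ∉ L.
This contradicts the pumping lemma, so L is not regular.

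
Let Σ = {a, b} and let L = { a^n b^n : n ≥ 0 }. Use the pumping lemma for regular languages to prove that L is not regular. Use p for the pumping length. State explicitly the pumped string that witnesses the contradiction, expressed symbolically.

Assume L is regular. Let p be the pumping length given by the pumping lemma.
Take w = a^p b^p. Then w ∈ L and |w| = 2p ≥ p.
Write w = xyz as guaranteed by the lemma, with |xy| ≤ p and y is nonempty.
Since the first p symbols of w are all a's and |xy| ≤ p, y lies entirely in the leading a-block: y = a^k for some k with 1 ≤ k ≤ p.
Pump with i = 2: xy^2z = a^{p+k} b^p. For this to lie in L we would need p = p+k, which forces k = 0. But k ≥ 1, so xy^2z ∉ L.
This is a contradiction; hence L is not regular.

a^{p+k} b^p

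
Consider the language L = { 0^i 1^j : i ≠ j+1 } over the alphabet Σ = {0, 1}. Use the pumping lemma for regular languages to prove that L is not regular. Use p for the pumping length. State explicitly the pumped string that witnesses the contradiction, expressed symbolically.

Assume L is regular; let p be its pumping constant.
Choose w = 0^p 1^{p+p!-1}. Since p ≠ (p+p!-1)+1 = p+p!, w ∈ L; and |w| ≥ p.
The pumping lemma gives a decomposition w = xyz where |xy| ≤ p and |y| ≥ 1.
The first p characters of w are 0's, so xy (and hence y) consists only of 0's. Write y = 0^k, 1 ≤ k ≤ p.
Since 1 ≤ k ≤ p, k divides p!; set t = 1 + p!/k. Then xy^t z has p + (p!/k)·k = p + p! copies of 0. Now the 0-count is p+p! and (1-count)+1 = (p+p!-1)+1 = p+p!, so i ≠ j+1 fails. So xy^t z = 0^{p+p!} 1^{p+p!-1} ∉ L.
This contradicts the pumping lemma, so L is not regular.

0^{p+p!} 1^{p+p!-1}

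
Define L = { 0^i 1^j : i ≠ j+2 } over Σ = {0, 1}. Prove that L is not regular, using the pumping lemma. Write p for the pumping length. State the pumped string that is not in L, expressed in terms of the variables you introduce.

0^{p+p!} 1^{p+p!-2}

Assume L is regular. Let p be the pumping length given by the pumping lemma.
Choose w = 0^p 1^{p+p!-2}. Since p ≠ (p+p!-2)+2 = p+p!, w ∈ L; and |w| ≥ p.
Write w = xyz as guaranteed by the lemma, with |xy| ≤ p and y is nonempty.
Since the first p symbols of w are all 0's and |xy| ≤ p, y lies entirely in the leading 0-block: y = 0^k for some k with 1 ≤ k ≤ p.
Since 1 ≤ k ≤ p, k divides p!; set t = 1 + p!/k. Then xy^t z has p + (p!/k)·k = p + p! copies of 0. Now the 0-count is p+p! and (1-count)+2 = (p+p!-2)+2 = p+p!, so i ≠ j+2 fails. So xy^t z = 0^{p+p!} 1^{p+p!-2} ∉ L.
This contradicts the pumping lemma, so L is not regular.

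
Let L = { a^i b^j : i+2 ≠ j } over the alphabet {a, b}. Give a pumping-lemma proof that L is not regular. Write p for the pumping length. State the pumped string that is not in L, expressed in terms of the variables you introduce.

a^{p+p!} b^{p+p!+2}

Suppose for contradiction that L is regular, and let p be the pumping length.
Choose w = a^p b^{p+p!+2}. Since p ≠ (p+p!+2)-2 = p+p!, w ∈ L; and |w| ≥ p.
By the pumping lemma, w = xyz with |xy| ≤ p and y is nonempty.
Since the first p symbols of w are all a's and |xy| ≤ p, y lies entirely in the leading a-block: y = a^k for some k with 1 ≤ k ≤ p.
Since 1 ≤ k ≤ p, k divides p!; set t = 1 + p!/k. Then xy^t z has p + (p!/k)·k = p + p! copies of a. Now the a-count is p+p! and (b-count)-2 = (p+p!+2)-2 = p+p!, so i+2 ≠ j fails. So xy^t z = a^{p+p!} b^{p+p!+2} ∉ L.
This contradicts the pumping lemma, so L is not regular.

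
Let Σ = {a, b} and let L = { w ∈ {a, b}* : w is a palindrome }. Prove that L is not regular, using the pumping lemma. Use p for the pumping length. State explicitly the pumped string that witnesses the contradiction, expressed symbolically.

a^{p+k} b a^p

Toward a contradiction, assume L is regular with pumping length p.
Take w = a^p b a^p, a palindrome of length 2p+1 ≥ p.
The pumping lemma gives a decomposition w = xyz where |xy| ≤ p and |y| ≥ 1.
Because |xy| ≤ p and w begins with p copies of a, we have y = a^k with 1 ≤ k ≤ p.
Pump with i = 2: xy^2z = a^{p+k} b a^p. Its reverse is a^p b a^{p+k}, which differs from xy^2z since k ≥ 1. So xy^2z is not a palindrome and xy^2z ∉ L.
This contradicts the pumping lemma, so L is not regular.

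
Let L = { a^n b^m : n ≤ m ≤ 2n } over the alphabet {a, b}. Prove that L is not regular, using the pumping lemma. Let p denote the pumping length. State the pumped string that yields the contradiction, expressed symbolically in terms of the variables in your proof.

a^{p+k} b^p

Assume L is regular. Let p be the pumping length given by the pumping lemma.
Take w = a^p b^p ∈ L (since p ≤ p ≤ 2p), with |w| = 2p ≥ p.
The pumping lemma gives a decomposition w = xyz where |xy| ≤ p and |y| ≥ 1.
The first p characters of w are a's, so xy (and hence y) consists only of a's. Write y = a^k, 1 ≤ k ≤ p.
Pump with i = 2: xy^2z = a^{p+k} b^p. Now n = p+k > p = m, so the condition n ≤ m fails. Thus xy^2z ∉ L.
Contradiction. Therefore L is not regular.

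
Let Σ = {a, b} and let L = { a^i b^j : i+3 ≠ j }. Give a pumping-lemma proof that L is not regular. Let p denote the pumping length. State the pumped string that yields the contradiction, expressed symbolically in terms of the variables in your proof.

a^{p+p!} b^{p+p!+3}

Suppose for contradiction that L is regular, and let p be the pumping length.
Choose w = a^p b^{p+p!+3}. Since p ≠ (p+p!+3)-3 = p+p!, w ∈ L; and |w| ≥ p.
The pumping lemma gives a decomposition w = xyz where |xy| ≤ p and |y| > 0.
The first p characters of w are a's, so xy (and hence y) consists only of a's. Write y = a^k, 1 ≤ k ≤ p.
Since 1 ≤ k ≤ p, k divides p!; set t = 1 + p!/k. Then xy^t z has p + (p!/k)·k = p + p! copies of a. Now the a-count is p+p! and (b-count)-3 = (p+p!+3)-3 = p+p!, so i+3 ≠ j fails. So xy^t z = a^{p+p!} b^{p+p!+3} ∉ L.
Contradiction. Therefore L is not regular.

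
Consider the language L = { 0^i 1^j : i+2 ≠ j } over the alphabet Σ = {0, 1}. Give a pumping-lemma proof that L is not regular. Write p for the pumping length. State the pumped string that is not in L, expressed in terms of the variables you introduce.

Assume L is regular. Let p be the pumping length given by the pumping lemma.
Choose w = 0^p 1^{p+p!+2}. Since p ≠ (p+p!+2)-2 = p+p!, w ∈ L; and |w| ≥ p.
Write w = xyz as guaranteed by the lemma, with |xy| ≤ p and y is nonempty.
Because |xy| ≤ p and w begins with p copies of 0, we have y = 0^k with 1 ≤ k ≤ p.
Since 1 ≤ k ≤ p, k divides p!; set t = 1 + p!/k. Then xy^t z has p + (p!/k)·k = p + p! copies of 0. Now the 0-count is p+p! and (1-count)-2 = (p+p!+2)-2 = p+p!, so i+2 ≠ j fails. So xy^t z = 0^{p+p!} 1^{p+p!+2} ∉ L.
Contradiction. Therefore L is not regular.

0^{p+p!} 1^{p+p!+2}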